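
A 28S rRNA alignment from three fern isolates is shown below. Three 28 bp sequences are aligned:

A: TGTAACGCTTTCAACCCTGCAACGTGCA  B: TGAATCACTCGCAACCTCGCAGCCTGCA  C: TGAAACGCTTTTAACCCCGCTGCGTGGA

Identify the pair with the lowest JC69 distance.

A and C

A–B: 9/28 differ, p = 0.321, d = 0.420.
A–C: 6/28 differ, p = 0.214, d = 0.252.
B–C: 9/28 differ, p = 0.321, d = 0.420.
The smallest distance is between A and C.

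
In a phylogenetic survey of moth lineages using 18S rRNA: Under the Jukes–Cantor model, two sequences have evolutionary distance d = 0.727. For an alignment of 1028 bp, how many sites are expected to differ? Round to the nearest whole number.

Invert JC69: p = (3/4)(1 − e^(−4d/3)) = 0.75 × (1 − e^(-0.969333)) = 0.75 × (1 − 0.379336) = 0.465498.
Expected differing sites = pL ≈ 0.465498 × 1028 = 478.531944 ≈ 479.

479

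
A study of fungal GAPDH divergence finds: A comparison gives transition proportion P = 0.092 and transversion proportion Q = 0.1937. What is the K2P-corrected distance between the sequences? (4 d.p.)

Under the Kimura two-parameter model, d = −½ ln(1 − 2P − Q) − ¼ ln(1 − 2Q).
1 − 2P − Q = 0.6223, giving −½ ln(0.6223) = 0.237166.
1 − 2Q = 0.6126, giving −¼ ln(0.6126) = 0.122511.
d = 0.237166 + 0.122511 = 0.359677.

0.3597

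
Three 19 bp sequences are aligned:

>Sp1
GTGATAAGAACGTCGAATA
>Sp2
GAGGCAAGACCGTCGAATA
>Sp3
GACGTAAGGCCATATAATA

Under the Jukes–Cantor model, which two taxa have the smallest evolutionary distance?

Sp1 and Sp2

Sp1–Sp2: 4/19 differ, p = 0.211, d = 0.247.
Sp1–Sp3: 8/19 differ, p = 0.421, d = 0.618.
Sp2–Sp3: 6/19 differ, p = 0.316, d = 0.410.
The smallest distance is between Sp1 and Sp2.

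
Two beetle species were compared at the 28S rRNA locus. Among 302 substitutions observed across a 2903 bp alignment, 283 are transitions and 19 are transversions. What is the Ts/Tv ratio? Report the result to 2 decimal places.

14.89

R = 283/19 = 14.894736… ≈ 14.89 (to 2 d.p.).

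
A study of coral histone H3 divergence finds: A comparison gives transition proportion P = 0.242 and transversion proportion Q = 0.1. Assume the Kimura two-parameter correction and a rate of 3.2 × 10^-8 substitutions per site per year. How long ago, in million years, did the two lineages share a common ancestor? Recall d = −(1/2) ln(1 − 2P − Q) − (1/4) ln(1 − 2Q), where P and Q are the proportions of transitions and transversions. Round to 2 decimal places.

7.72

Under the Kimura two-parameter model, d = −½ ln(1 − 2P − Q) − ¼ ln(1 − 2Q).
1 − 2P − Q = 0.416, giving −½ ln(0.416) = 0.438535.
1 − 2Q = 0.8, giving −¼ ln(0.8) = 0.055786.
d = 0.438535 + 0.055786 = 0.494321.
Under a molecular clock d = 2μt, so t = d/(2μ) = 0.494321 / (2 × 3.2 × 10^-8) = 7.72 million years.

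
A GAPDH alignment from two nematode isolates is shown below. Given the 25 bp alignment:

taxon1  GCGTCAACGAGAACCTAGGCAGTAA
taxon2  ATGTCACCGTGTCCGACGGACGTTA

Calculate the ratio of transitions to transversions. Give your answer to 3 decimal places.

0.200

Transitions are A↔G and C↔T; transversions are all other mismatches.
Transitions: 2. Transversions: 10.
R = 2/10 = 0.200.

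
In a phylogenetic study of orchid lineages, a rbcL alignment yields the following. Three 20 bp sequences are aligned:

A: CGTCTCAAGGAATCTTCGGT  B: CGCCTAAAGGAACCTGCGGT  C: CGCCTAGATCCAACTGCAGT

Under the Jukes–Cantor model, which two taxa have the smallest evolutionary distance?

A–B: 4/20 differ, p = 0.200, d = 0.233.
A–C: 9/20 differ, p = 0.450, d = 0.687.
B–C: 6/20 differ, p = 0.300, d = 0.383.
The smallest distance is between A and B.

A and B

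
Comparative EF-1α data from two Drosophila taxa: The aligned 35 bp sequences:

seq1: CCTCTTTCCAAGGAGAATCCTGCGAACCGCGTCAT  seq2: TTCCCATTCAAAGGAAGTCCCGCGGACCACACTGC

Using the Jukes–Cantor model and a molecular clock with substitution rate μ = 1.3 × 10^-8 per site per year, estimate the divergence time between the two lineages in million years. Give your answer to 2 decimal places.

33.39

The sequences differ at 18 of 35 sites, so p = 18/35 ≈ 0.514286.
d = −(3/4) ln(1 − 4p/3) = −0.75 ln(1 − 0.685715) = −0.75 ln(0.314285)
  = −0.75 × (-1.157455) = 0.868091 substitutions/site.
Under a molecular clock d = 2μt, so t = d/(2μ) = 0.868091 / (2 × 1.3 × 10^-8) = 33.39 million years.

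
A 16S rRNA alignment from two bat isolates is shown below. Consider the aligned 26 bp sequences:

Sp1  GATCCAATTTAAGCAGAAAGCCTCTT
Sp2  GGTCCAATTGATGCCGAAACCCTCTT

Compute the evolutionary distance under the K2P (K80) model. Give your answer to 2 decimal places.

0.22

Of 26 sites, 1 differences are transitions and 4 are transversions, so P = 1/26 ≈ 0.038462 and Q = 4/26 ≈ 0.153846.
Under the Kimura two-parameter model, d = −½ ln(1 − 2P − Q) − ¼ ln(1 − 2Q).
1 − 2P − Q = 0.76923, giving −½ ln(0.76923) = 0.131183.
1 − 2Q = 0.692308, giving −¼ ln(0.692308) = 0.091931.
d = 0.131183 + 0.091931 = 0.223114.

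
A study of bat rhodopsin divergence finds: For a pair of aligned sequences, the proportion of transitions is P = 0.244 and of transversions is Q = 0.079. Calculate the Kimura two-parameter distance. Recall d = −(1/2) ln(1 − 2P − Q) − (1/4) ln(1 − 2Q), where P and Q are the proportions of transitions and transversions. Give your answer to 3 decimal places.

0.462

Under the Kimura two-parameter model, d = −½ ln(1 − 2P − Q) − ¼ ln(1 − 2Q).
1 − 2P − Q = 0.433, giving −½ ln(0.433) = 0.418509.
1 − 2Q = 0.842, giving −¼ ln(0.842) = 0.042994.
d = 0.418509 + 0.042994 = 0.461503.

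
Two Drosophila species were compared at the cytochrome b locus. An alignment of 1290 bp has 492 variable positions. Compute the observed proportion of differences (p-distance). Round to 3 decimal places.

0.381

p = 492/1290 = 0.381395… ≈ 0.381 (to 3 d.p.).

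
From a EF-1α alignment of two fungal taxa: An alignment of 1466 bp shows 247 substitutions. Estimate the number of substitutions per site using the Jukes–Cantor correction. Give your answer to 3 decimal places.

0.191

p = 247/1466 ≈ 0.168486.
d = −(3/4) ln(1 − 4p/3) = −0.75 ln(1 − 0.224648) = −0.75 ln(0.775352)
  = −0.75 × (-0.254438) = 0.190829 substitutions/site.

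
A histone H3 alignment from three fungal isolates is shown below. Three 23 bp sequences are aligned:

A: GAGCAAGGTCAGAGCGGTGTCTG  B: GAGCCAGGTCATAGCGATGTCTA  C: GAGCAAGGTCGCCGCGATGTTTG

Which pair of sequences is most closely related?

A and B

A–B: 4/23 differ, p = 0.174, d = 0.198.
A–C: 5/23 differ, p = 0.217, d = 0.257.
B–C: 6/23 differ, p = 0.261, d = 0.321.
The smallest distance is between A and B.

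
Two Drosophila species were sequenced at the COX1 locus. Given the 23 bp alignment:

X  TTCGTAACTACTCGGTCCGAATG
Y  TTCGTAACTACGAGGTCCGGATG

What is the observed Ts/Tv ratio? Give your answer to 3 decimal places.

0.500

Transitions are A↔G and C↔T; transversions are all other mismatches.
Transitions: 1. Transversions: 2.
R = 1/2 = 0.500.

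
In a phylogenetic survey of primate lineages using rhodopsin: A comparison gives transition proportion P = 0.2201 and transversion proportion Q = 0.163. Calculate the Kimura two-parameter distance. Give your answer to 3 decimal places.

0.561

Under the Kimura two-parameter model, d = −½ ln(1 − 2P − Q) − ¼ ln(1 − 2Q).
1 − 2P − Q = 0.3968, giving −½ ln(0.3968) = 0.462161.
1 − 2Q = 0.674, giving −¼ ln(0.674) = 0.098631.
d = 0.462161 + 0.098631 = 0.560792.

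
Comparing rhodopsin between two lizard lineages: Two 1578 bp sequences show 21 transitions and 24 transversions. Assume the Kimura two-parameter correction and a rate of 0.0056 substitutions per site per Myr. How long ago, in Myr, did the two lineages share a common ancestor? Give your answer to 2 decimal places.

2.60

P = 21/1578 ≈ 0.013308 and Q = 24/1578 ≈ 0.015209.
Under the Kimura two-parameter model, d = −½ ln(1 − 2P − Q) − ¼ ln(1 − 2Q).
1 − 2P − Q = 0.958175, giving −½ ln(0.958175) = 0.021362.
1 − 2Q = 0.969582, giving −¼ ln(0.969582) = 0.007723.
d = 0.021362 + 0.007723 = 0.029085.
Under a molecular clock d = 2μt, so t = d/(2μ) = 0.029085 / (2 × 0.0056) = 2.60 Myr.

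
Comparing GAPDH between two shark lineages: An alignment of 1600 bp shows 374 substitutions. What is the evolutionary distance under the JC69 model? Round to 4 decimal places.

p = 374/1600 = 0.23375.
d = −(3/4) ln(1 − 4p/3) = −0.75 ln(1 − 0.311667) = −0.75 ln(0.688333)
  = −0.75 × (-0.373483) = 0.280112 substitutions/site.

0.2801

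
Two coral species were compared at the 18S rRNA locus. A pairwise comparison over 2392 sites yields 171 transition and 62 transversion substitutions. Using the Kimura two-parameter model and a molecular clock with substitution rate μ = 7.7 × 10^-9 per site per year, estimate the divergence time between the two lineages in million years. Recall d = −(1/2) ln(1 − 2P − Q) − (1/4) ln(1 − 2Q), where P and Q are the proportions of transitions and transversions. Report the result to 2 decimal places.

P = 171/2392 ≈ 0.071488 and Q = 62/2392 ≈ 0.02592.
Under the Kimura two-parameter model, d = −½ ln(1 − 2P − Q) − ¼ ln(1 − 2Q).
1 − 2P − Q = 0.831104, giving −½ ln(0.831104) = 0.092500.
1 − 2Q = 0.94816, giving −¼ ln(0.94816) = 0.013308.
d = 0.092500 + 0.013308 = 0.105808.
Under a molecular clock d = 2μt, so t = d/(2μ) = 0.105808 / (2 × 7.7 × 10^-9) = 6.87 million years.

6.87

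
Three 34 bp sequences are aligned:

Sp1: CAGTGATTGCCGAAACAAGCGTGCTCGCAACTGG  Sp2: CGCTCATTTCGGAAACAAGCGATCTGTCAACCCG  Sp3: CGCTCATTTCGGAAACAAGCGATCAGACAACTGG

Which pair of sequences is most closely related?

Sp1–Sp2: 11/34 differ, p = 0.324, d = 0.423.
Sp1–Sp3: 10/34 differ, p = 0.294, d = 0.373.
Sp2–Sp3: 4/34 differ, p = 0.118, d = 0.128.
The smallest distance is between Sp2 and Sp3.

Sp2 and Sp3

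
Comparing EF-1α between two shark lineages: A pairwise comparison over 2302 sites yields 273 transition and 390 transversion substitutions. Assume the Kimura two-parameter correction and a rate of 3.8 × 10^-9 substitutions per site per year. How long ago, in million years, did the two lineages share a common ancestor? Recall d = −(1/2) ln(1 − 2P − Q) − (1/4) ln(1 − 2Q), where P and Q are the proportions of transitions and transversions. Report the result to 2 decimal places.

47.95

P = 273/2302 ≈ 0.118593 and Q = 390/2302 ≈ 0.169418.
Under the Kimura two-parameter model, d = −½ ln(1 − 2P − Q) − ¼ ln(1 − 2Q).
1 − 2P − Q = 0.593396, giving −½ ln(0.593396) = 0.260947.
1 − 2Q = 0.661164, giving −¼ ln(0.661164) = 0.103438.
d = 0.260947 + 0.103438 = 0.364385.
Under a molecular clock d = 2μt, so t = d/(2μ) = 0.364385 / (2 × 3.8 × 10^-9) = 47.95 million years.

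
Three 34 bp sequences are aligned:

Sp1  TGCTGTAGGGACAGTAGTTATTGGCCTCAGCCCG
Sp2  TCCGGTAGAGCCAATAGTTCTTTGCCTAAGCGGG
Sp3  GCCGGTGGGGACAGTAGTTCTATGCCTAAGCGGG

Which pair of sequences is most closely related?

Sp1–Sp2: 10/34 differ, p = 0.294, d = 0.373.
Sp1–Sp3: 10/34 differ, p = 0.294, d = 0.373.
Sp2–Sp3: 6/34 differ, p = 0.176, d = 0.201.
The smallest distance is between Sp2 and Sp3.

Sp2 and Sp3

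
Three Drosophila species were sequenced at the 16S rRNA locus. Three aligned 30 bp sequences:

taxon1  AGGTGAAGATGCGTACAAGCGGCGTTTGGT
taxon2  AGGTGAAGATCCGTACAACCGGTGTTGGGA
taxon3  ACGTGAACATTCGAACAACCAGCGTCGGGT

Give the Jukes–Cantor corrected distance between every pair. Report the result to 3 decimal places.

d(taxon1,taxon2) = 0.188, d(taxon1,taxon3) = 0.330, d(taxon2,taxon3) = 0.330

taxon1–taxon2: 5/30 sites differ → p ≈ 0.166667, d = −0.75 ln(1 − 0.222223) = 0.188487 ≈ 0.188.
taxon1–taxon3: 8/30 sites differ → p ≈ 0.266667, d = −0.75 ln(1 − 0.355556) = 0.329526 ≈ 0.330.
taxon2–taxon3: 8/30 sites differ → p ≈ 0.266667, d = −0.75 ln(1 − 0.355556) = 0.329526 ≈ 0.330.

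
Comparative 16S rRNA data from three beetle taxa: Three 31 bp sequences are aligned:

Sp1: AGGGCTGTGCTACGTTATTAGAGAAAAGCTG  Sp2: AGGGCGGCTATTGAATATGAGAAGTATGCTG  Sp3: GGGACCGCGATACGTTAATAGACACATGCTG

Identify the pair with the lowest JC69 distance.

Sp1–Sp2: 13/31 differ, p = 0.419, d = 0.614.
Sp1–Sp3: 9/31 differ, p = 0.290, d = 0.367.
Sp2–Sp3: 13/31 differ, p = 0.419, d = 0.614.
The smallest distance is between Sp1 and Sp3.

Sp1 and Sp3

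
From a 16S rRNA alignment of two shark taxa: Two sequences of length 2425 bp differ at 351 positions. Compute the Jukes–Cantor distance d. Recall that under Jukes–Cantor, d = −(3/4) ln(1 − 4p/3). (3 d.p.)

p = 351/2425 ≈ 0.144742.
d = −(3/4) ln(1 − 4p/3) = −0.75 ln(1 − 0.192989) = −0.75 ln(0.807011)
  = −0.75 × (-0.214418) = 0.160814 substitutions/site.

0.161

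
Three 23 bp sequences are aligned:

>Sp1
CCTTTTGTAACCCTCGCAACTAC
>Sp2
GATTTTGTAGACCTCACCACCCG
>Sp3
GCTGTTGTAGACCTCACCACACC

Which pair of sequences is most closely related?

Sp1–Sp2: 9/23 differ, p = 0.391, d = 0.553.
Sp1–Sp3: 8/23 differ, p = 0.348, d = 0.467.
Sp2–Sp3: 4/23 differ, p = 0.174, d = 0.198.
The smallest distance is between Sp2 and Sp3.

Sp2 and Sp3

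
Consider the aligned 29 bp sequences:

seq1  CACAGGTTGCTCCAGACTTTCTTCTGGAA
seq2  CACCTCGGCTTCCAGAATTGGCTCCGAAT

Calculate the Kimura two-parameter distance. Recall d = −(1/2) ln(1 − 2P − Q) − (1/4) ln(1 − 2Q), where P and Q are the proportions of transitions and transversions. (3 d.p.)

Of 29 sites, 4 differences are transitions and 10 are transversions, so P = 4/29 ≈ 0.137931 and Q = 10/29 ≈ 0.344828.
Under the Kimura two-parameter model, d = −½ ln(1 − 2P − Q) − ¼ ln(1 − 2Q).
1 − 2P − Q = 0.37931, giving −½ ln(0.37931) = 0.484701.
1 − 2Q = 0.310344, giving −¼ ln(0.310344) = 0.292518.
d = 0.484701 + 0.292518 = 0.777219.

0.777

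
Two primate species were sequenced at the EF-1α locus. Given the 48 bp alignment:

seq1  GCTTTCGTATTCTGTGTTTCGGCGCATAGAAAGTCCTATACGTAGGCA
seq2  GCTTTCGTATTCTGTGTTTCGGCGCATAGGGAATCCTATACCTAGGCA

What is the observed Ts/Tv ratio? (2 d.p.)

3.00

Transitions are A↔G and C↔T; transversions are all other mismatches.
Transitions: 3. Transversions: 1.
R = 3/1 = 3.00.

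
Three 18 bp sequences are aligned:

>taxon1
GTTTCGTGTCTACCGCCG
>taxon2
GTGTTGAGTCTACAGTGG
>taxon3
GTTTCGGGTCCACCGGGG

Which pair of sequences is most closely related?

taxon1–taxon2: 6/18 differ, p = 0.333, d = 0.441.
taxon1–taxon3: 4/18 differ, p = 0.222, d = 0.264.
taxon2–taxon3: 6/18 differ, p = 0.333, d = 0.441.
The smallest distance is between taxon1 and taxon3.

taxon1 and taxon3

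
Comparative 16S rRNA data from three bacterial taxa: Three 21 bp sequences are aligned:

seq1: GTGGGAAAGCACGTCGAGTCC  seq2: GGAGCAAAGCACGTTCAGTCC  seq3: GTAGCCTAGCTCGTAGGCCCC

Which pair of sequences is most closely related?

seq1–seq2: 5/21 differ, p = 0.238, d = 0.286.
seq1–seq3: 9/21 differ, p = 0.429, d = 0.635.
seq2–seq3: 9/21 differ, p = 0.429, d = 0.635.
The smallest distance is between seq1 and seq2.

seq1 and seq2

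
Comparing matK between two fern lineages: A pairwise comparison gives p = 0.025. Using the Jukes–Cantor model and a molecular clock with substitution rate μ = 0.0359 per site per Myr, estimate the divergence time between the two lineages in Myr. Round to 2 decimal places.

0.35

d = −(3/4) ln(1 − 4p/3) = −0.75 ln(1 − 0.033333) = −0.75 ln(0.966667)
  = −0.75 × (-0.033901) = 0.025426 substitutions/site.
Under a molecular clock d = 2μt, so t = d/(2μ) = 0.025426 / (2 × 0.0359) = 0.35 Myr.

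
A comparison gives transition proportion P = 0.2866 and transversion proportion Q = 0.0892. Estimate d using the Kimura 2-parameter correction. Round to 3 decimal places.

Under the Kimura two-parameter model, d = −½ ln(1 − 2P − Q) − ¼ ln(1 − 2Q).
1 − 2P − Q = 0.3376, giving −½ ln(0.3376) = 0.542947.
1 − 2Q = 0.8216, giving −¼ ln(0.8216) = 0.049125.
d = 0.542947 + 0.049125 = 0.592072.

0.592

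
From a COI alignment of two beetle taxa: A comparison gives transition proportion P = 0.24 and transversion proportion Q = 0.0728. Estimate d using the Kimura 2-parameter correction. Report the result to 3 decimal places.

0.442

Under the Kimura two-parameter model, d = −½ ln(1 − 2P − Q) − ¼ ln(1 − 2Q).
1 − 2P − Q = 0.4472, giving −½ ln(0.4472) = 0.402375.
1 − 2Q = 0.8544, giving −¼ ln(0.8544) = 0.039339.
d = 0.402375 + 0.039339 = 0.441714.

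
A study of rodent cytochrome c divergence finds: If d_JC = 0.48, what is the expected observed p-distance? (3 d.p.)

0.355

p = (3/4)(1 − e^(−4d/3)) = 0.75 × (1 − e^(-0.64)) = 0.75 × (1 − 0.527292) = 0.354531.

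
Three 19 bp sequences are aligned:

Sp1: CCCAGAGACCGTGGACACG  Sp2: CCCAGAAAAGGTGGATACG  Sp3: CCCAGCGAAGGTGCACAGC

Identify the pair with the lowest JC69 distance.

Sp1 and Sp2

Sp1–Sp2: 4/19 differ, p = 0.211, d = 0.247.
Sp1–Sp3: 6/19 differ, p = 0.316, d = 0.410.
Sp2–Sp3: 6/19 differ, p = 0.316, d = 0.410.
The smallest distance is between Sp1 and Sp2.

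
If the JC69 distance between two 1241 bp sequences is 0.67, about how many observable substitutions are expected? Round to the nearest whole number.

550

Invert JC69: p = (3/4)(1 − e^(−4d/3)) = 0.75 × (1 − e^(-0.893333)) = 0.75 × (1 − 0.409289) = 0.443033.
Expected differing sites = pL ≈ 0.443033 × 1241 = 549.803953 ≈ 550.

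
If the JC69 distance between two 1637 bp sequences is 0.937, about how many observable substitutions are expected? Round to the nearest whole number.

Invert JC69: p = (3/4)(1 − e^(−4d/3)) = 0.75 × (1 − e^(-1.249333)) = 0.75 × (1 − 0.286696) = 0.534978.
Expected differing sites = pL ≈ 0.534978 × 1637 = 875.758986 ≈ 876.

876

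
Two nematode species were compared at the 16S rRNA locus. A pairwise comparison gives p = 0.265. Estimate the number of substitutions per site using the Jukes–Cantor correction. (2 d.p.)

d = −(3/4) ln(1 − 4p/3) = −0.75 ln(1 − 0.353333) = −0.75 ln(0.646667)
  = −0.75 × (-0.435924) = 0.326943 substitutions/site.

0.33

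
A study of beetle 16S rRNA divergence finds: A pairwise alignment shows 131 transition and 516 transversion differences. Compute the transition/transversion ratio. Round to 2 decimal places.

R = 131/516 = 0.253875… ≈ 0.25 (to 2 d.p.).

0.25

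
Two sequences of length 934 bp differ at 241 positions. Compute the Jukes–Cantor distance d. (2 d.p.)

0.32

p = 241/934 ≈ 0.25803.
d = −(3/4) ln(1 − 4p/3) = −0.75 ln(1 − 0.34404) = −0.75 ln(0.65596)
  = −0.75 × (-0.421655) = 0.316241 substitutions/site.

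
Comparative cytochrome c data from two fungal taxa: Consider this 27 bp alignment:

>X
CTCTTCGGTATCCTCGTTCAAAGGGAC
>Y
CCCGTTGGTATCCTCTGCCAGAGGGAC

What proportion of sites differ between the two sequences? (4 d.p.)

0.2593

The sequences differ at 7 of 27 positions (sites 2, 4, 6, 16, 17, 18, 21).
p = 7/27 = 0.259259… ≈ 0.2593 (to 4 d.p.).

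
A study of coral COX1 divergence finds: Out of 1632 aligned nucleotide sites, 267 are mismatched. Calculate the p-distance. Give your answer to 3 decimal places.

p = 267/1632 = 0.163602… ≈ 0.164 (to 3 d.p.).

0.164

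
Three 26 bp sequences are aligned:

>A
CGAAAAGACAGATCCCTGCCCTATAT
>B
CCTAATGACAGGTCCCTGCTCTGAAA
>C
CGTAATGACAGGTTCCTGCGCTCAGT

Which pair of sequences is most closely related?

A–B: 8/26 differ, p = 0.308, d = 0.396.
A–C: 8/26 differ, p = 0.308, d = 0.396.
B–C: 6/26 differ, p = 0.231, d = 0.276.
The smallest distance is between B and C.

B and C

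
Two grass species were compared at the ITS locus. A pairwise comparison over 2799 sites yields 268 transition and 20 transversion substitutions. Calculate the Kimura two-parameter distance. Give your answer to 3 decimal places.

P = 268/2799 ≈ 0.095748 and Q = 20/2799 ≈ 0.007145.
Under the Kimura two-parameter model, d = −½ ln(1 − 2P − Q) − ¼ ln(1 − 2Q).
1 − 2P − Q = 0.801359, giving −½ ln(0.801359) = 0.110723.
1 − 2Q = 0.98571, giving −¼ ln(0.98571) = 0.003598.
d = 0.110723 + 0.003598 = 0.114321.

0.114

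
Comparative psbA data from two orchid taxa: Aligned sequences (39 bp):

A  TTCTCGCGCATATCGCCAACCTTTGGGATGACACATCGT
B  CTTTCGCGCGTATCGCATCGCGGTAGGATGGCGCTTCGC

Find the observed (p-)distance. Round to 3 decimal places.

0.359

The sequences differ at 14 of 39 positions.
p = 14/39 = 0.358974… ≈ 0.359 (to 3 d.p.).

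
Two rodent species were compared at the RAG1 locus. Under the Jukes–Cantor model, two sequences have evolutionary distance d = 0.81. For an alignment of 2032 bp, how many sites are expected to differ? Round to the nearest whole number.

Invert JC69: p = (3/4)(1 − e^(−4d/3)) = 0.75 × (1 − e^(-1.08)) = 0.75 × (1 − 0.339596) = 0.495303.
Expected differing sites = pL ≈ 0.495303 × 2032 = 1006.455696 ≈ 1006.

1006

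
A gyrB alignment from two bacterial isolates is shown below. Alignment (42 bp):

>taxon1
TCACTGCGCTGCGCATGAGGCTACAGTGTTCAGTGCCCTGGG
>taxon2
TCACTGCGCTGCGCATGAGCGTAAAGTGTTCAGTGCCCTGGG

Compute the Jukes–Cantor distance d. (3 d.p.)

0.075

The sequences differ at 3 of 42 sites (20, 21, 24), so p = 3/42 ≈ 0.071429.
d = −(3/4) ln(1 − 4p/3) = −0.75 ln(1 − 0.095239) = −0.75 ln(0.904761)
  = −0.75 × (-0.100084) = 0.075063 substitutions/site.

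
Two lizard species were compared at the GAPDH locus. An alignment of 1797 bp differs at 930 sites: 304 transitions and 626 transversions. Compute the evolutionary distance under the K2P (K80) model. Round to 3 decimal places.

P = 304/1797 ≈ 0.169171 and Q = 626/1797 ≈ 0.348358.
Under the Kimura two-parameter model, d = −½ ln(1 − 2P − Q) − ¼ ln(1 − 2Q).
1 − 2P − Q = 0.3133, giving −½ ln(0.3133) = 0.580297.
1 − 2Q = 0.303284, giving −¼ ln(0.303284) = 0.298271.
d = 0.580297 + 0.298271 = 0.878568.

0.879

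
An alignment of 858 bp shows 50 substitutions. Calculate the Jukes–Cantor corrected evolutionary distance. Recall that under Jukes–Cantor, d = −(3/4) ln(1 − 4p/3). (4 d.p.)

0.0607

p = 50/858 ≈ 0.058275.
d = −(3/4) ln(1 − 4p/3) = −0.75 ln(1 − 0.0777) = −0.75 ln(0.9223)
  = −0.75 × (-0.080885) = 0.060664 substitutions/site.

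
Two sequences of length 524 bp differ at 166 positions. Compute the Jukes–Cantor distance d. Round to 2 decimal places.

0.41

p = 166/524 ≈ 0.316794.
d = −(3/4) ln(1 − 4p/3) = −0.75 ln(1 − 0.422392) = −0.75 ln(0.577608)
  = −0.75 × (-0.548860) = 0.411645 substitutions/site.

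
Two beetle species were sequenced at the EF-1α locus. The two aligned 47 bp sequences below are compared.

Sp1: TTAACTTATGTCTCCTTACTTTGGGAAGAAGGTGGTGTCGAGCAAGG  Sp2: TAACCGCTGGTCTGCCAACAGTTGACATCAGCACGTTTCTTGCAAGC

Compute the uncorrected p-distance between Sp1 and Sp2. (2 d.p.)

0.49

The sequences differ at 23 of 47 positions.
p = 23/47 = 0.489361… ≈ 0.49 (to 2 d.p.).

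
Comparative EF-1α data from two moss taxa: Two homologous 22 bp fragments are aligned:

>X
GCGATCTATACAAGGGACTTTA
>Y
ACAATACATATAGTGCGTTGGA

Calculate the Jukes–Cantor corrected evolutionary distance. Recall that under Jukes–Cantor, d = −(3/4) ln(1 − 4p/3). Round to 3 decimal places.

0.974

The sequences differ at 12 of 22 sites, so p = 12/22 ≈ 0.545455.
d = −(3/4) ln(1 − 4p/3) = −0.75 ln(1 − 0.727273) = −0.75 ln(0.272727)
  = −0.75 × (-1.299284) = 0.974463 substitutions/site.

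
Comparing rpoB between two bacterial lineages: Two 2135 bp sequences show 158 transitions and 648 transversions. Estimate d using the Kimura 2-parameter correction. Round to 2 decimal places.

P = 158/2135 ≈ 0.074005 and Q = 648/2135 ≈ 0.303513.
Under the Kimura two-parameter model, d = −½ ln(1 − 2P − Q) − ¼ ln(1 − 2Q).
1 − 2P − Q = 0.548477, giving −½ ln(0.548477) = 0.300305.
1 − 2Q = 0.392974, giving −¼ ln(0.392974) = 0.233503.
d = 0.300305 + 0.233503 = 0.533808.

0.53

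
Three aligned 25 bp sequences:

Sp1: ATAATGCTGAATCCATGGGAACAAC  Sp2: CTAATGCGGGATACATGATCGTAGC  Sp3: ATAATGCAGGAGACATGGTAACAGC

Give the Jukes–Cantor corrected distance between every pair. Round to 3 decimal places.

d(Sp1,Sp2) = 0.572, d(Sp1,Sp3) = 0.289, d(Sp2,Sp3) = 0.351

Sp1–Sp2: 10/25 sites differ → p = 0.4, d = −0.75 ln(1 − 0.533333) = 0.571605 ≈ 0.572.
Sp1–Sp3: 6/25 sites differ → p = 0.24, d = −0.75 ln(1 − 0.32) = 0.289247 ≈ 0.289.
Sp2–Sp3: 7/25 sites differ → p = 0.28, d = −0.75 ln(1 − 0.373333) = 0.350505 ≈ 0.351.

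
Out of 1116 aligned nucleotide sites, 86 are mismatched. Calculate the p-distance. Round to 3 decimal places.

p = 86/1116 = 0.077060… ≈ 0.077 (to 3 d.p.).

0.077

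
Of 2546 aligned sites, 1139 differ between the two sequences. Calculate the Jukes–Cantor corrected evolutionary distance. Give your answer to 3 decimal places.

p = 1139/2546 ≈ 0.447368.
d = −(3/4) ln(1 − 4p/3) = −0.75 ln(1 − 0.596491) = −0.75 ln(0.403509)
  = −0.75 × (-0.907556) = 0.680667 substitutions/site.

0.681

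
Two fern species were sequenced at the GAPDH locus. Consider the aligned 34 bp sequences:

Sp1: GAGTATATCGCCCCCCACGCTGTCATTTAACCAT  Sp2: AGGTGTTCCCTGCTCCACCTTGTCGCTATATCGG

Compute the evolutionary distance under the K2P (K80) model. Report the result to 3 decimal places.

Of 34 sites, 11 differences are transitions and 7 are transversions, so P = 11/34 ≈ 0.323529 and Q = 7/34 ≈ 0.205882.
Under the Kimura two-parameter model, d = −½ ln(1 − 2P − Q) − ¼ ln(1 − 2Q).
1 − 2P − Q = 0.14706, giving −½ ln(0.14706) = 0.958457.
1 − 2Q = 0.588236, giving −¼ ln(0.588236) = 0.132657.
d = 0.958457 + 0.132657 = 1.091114.

1.091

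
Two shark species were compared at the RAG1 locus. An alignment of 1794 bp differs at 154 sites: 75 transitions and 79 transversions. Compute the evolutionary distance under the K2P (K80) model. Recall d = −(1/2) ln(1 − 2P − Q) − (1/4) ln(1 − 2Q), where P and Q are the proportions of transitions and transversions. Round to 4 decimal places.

0.0913

P = 75/1794 ≈ 0.041806 and Q = 79/1794 ≈ 0.044036.
Under the Kimura two-parameter model, d = −½ ln(1 − 2P − Q) − ¼ ln(1 − 2Q).
1 − 2P − Q = 0.872352, giving −½ ln(0.872352) = 0.068281.
1 − 2Q = 0.911928, giving −¼ ln(0.911928) = 0.023049.
d = 0.068281 + 0.023049 = 0.091330.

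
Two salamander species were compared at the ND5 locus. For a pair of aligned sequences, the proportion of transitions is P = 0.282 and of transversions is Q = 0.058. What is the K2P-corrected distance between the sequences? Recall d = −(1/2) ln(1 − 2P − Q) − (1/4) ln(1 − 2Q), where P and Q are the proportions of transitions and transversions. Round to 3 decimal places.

0.517

Under the Kimura two-parameter model, d = −½ ln(1 − 2P − Q) − ¼ ln(1 − 2Q).
1 − 2P − Q = 0.378, giving −½ ln(0.378) = 0.486431.
1 − 2Q = 0.884, giving −¼ ln(0.884) = 0.030825.
d = 0.486431 + 0.030825 = 0.517256.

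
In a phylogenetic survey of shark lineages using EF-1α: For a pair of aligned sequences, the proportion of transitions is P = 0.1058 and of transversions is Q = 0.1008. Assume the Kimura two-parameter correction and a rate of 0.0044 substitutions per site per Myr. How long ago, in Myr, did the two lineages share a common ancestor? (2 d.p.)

27.68

Under the Kimura two-parameter model, d = −½ ln(1 − 2P − Q) − ¼ ln(1 − 2Q).
1 − 2P − Q = 0.6876, giving −½ ln(0.6876) = 0.187274.
1 − 2Q = 0.7984, giving −¼ ln(0.7984) = 0.056286.
d = 0.187274 + 0.056286 = 0.243560.
Under a molecular clock d = 2μt, so t = d/(2μ) = 0.243560 / (2 × 0.0044) = 27.68 Myr.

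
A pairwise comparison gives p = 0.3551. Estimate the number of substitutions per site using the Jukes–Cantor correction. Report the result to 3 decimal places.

0.481

d = −(3/4) ln(1 − 4p/3) = −0.75 ln(1 − 0.473467) = −0.75 ln(0.526533)
  = −0.75 × (-0.641441) = 0.481081 substitutions/site.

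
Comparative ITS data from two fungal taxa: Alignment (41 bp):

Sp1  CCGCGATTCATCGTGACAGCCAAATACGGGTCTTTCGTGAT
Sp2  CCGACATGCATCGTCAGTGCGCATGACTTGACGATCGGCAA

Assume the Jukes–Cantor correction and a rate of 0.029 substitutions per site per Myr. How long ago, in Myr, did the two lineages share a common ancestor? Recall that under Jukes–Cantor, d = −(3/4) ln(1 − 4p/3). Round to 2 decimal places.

The sequences differ at 18 of 41 sites, so p = 18/41 ≈ 0.439024.
d = −(3/4) ln(1 − 4p/3) = −0.75 ln(1 − 0.585365) = −0.75 ln(0.414635)
  = −0.75 × (-0.880357) = 0.660268 substitutions/site.
Under a molecular clock d = 2μt, so t = d/(2μ) = 0.660268 / (2 × 0.029) = 11.38 Myr.

11.38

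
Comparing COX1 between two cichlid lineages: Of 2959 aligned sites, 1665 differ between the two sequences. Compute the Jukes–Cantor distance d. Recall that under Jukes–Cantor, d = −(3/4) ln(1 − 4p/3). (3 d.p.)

1.040

p = 1665/2959 ≈ 0.56269.
d = −(3/4) ln(1 − 4p/3) = −0.75 ln(1 − 0.750253) = −0.75 ln(0.249747)
  = −0.75 × (-1.387307) = 1.040480 substitutions/site.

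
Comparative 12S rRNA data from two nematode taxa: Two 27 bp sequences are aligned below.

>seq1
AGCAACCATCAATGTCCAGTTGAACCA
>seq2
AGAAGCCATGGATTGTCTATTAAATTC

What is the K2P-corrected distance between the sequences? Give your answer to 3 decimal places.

Of 27 sites, 7 differences are transitions and 6 are transversions, so P = 7/27 ≈ 0.259259 and Q = 6/27 ≈ 0.222222.
Under the Kimura two-parameter model, d = −½ ln(1 − 2P − Q) − ¼ ln(1 − 2Q).
1 − 2P − Q = 0.25926, giving −½ ln(0.25926) = 0.674962.
1 − 2Q = 0.555556, giving −¼ ln(0.555556) = 0.146946.
d = 0.674962 + 0.146946 = 0.821908.

0.822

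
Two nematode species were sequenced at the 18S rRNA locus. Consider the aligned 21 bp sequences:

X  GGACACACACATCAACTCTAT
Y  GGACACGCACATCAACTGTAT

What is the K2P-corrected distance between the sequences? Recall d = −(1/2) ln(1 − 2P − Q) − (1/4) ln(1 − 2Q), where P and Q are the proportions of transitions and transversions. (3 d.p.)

Of 21 sites, 1 differences are transitions and 1 are transversions, so P = 1/21 ≈ 0.047619 and Q = 1/21 ≈ 0.047619.
Under the Kimura two-parameter model, d = −½ ln(1 − 2P − Q) − ¼ ln(1 − 2Q).
1 − 2P − Q = 0.857143, giving −½ ln(0.857143) = 0.077075.
1 − 2Q = 0.904762, giving −¼ ln(0.904762) = 0.025021.
d = 0.077075 + 0.025021 = 0.102096.

0.102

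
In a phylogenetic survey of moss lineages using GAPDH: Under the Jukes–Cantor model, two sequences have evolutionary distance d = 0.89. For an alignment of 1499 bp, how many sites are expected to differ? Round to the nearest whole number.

781

Invert JC69: p = (3/4)(1 − e^(−4d/3)) = 0.75 × (1 − e^(-1.186667)) = 0.75 × (1 − 0.305237) = 0.521072.
Expected differing sites = pL ≈ 0.521072 × 1499 = 781.086928 ≈ 781.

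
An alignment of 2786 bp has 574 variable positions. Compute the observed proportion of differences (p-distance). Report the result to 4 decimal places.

p = 574/2786 = 0.206030… ≈ 0.2060 (to 4 d.p.).

0.2060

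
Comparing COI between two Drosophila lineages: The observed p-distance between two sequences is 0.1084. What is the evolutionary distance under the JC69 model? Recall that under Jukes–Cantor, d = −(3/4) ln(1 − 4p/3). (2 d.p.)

d = −(3/4) ln(1 − 4p/3) = −0.75 ln(1 − 0.144533) = −0.75 ln(0.855467)
  = −0.75 × (-0.156108) = 0.117081 substitutions/site.

0.12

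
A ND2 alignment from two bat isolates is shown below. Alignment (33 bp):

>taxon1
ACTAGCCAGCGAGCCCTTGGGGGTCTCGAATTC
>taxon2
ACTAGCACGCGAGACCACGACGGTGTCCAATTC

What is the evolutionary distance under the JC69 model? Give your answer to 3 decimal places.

The sequences differ at 9 of 33 sites (7, 8, 14, 17, 18, 20, 21, 25, 28), so p = 9/33 ≈ 0.272727.
d = −(3/4) ln(1 − 4p/3) = −0.75 ln(1 − 0.363636) = −0.75 ln(0.636364)
  = −0.75 × (-0.451985) = 0.338989 substitutions/site.

0.339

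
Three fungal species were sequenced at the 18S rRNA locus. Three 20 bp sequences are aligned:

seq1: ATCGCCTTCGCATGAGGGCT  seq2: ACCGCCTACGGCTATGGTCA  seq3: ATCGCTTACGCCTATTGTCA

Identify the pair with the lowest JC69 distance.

seq2 and seq3

seq1–seq2: 8/20 differ, p = 0.400, d = 0.572.
seq1–seq3: 8/20 differ, p = 0.400, d = 0.572.
seq2–seq3: 4/20 differ, p = 0.200, d = 0.233.
The smallest distance is between seq2 and seq3.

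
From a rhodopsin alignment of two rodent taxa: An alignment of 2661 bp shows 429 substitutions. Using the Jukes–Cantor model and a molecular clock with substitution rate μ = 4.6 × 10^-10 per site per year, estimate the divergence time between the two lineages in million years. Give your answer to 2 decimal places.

p = 429/2661 ≈ 0.161218.
d = −(3/4) ln(1 − 4p/3) = −0.75 ln(1 − 0.214957) = −0.75 ln(0.785043)
  = −0.75 × (-0.242017) = 0.181513 substitutions/site.
Under a molecular clock d = 2μt, so t = d/(2μ) = 0.181513 / (2 × 4.6 × 10^-10) = 197.30 million years.

197.30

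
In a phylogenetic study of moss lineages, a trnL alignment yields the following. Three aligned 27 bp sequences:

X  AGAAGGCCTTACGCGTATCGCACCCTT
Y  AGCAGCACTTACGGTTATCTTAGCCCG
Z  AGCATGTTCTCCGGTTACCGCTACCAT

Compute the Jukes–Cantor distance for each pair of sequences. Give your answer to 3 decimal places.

X–Y: 10/27 sites differ → p ≈ 0.37037, d = −0.75 ln(1 − 0.493827) = 0.510658 ≈ 0.511.
X–Z: 12/27 sites differ → p ≈ 0.444444, d = −0.75 ln(1 − 0.592592) = 0.673455 ≈ 0.673.
Y–Z: 13/27 sites differ → p ≈ 0.481481, d = −0.75 ln(1 − 0.641975) = 0.770364 ≈ 0.770.

d(X,Y) = 0.511, d(X,Z) = 0.673, d(Y,Z) = 0.770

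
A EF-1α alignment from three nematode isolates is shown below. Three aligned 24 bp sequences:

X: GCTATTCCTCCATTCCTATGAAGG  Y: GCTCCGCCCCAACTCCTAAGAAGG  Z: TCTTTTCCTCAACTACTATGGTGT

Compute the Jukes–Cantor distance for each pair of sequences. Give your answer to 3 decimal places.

d(X,Y) = 0.369, d(X,Z) = 0.441, d(Y,Z) = 0.608

X–Y: 7/24 sites differ → p ≈ 0.291667, d = −0.75 ln(1 − 0.388889) = 0.369358 ≈ 0.369.
X–Z: 8/24 sites differ → p ≈ 0.333333, d = −0.75 ln(1 − 0.444444) = 0.440839 ≈ 0.441.
Y–Z: 10/24 sites differ → p ≈ 0.416667, d = −0.75 ln(1 − 0.555556) = 0.608198 ≈ 0.608.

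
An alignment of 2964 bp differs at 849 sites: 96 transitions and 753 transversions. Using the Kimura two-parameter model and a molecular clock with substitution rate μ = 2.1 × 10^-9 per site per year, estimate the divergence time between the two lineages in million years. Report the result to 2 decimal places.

P = 96/2964 ≈ 0.032389 and Q = 753/2964 ≈ 0.254049.
Under the Kimura two-parameter model, d = −½ ln(1 − 2P − Q) − ¼ ln(1 − 2Q).
1 − 2P − Q = 0.681173, giving −½ ln(0.681173) = 0.191969.
1 − 2Q = 0.491902, giving −¼ ln(0.491902) = 0.177369.
d = 0.191969 + 0.177369 = 0.369338.
Under a molecular clock d = 2μt, so t = d/(2μ) = 0.369338 / (2 × 2.1 × 10^-9) = 87.94 million years.

87.94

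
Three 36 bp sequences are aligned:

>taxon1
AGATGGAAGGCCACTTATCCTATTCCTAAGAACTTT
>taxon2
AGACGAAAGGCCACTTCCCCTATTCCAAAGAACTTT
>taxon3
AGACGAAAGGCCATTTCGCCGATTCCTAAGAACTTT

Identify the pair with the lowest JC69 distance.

taxon1–taxon2: 5/36 differ, p = 0.139, d = 0.154.
taxon1–taxon3: 6/36 differ, p = 0.167, d = 0.188.
taxon2–taxon3: 4/36 differ, p = 0.111, d = 0.120.
The smallest distance is between taxon2 and taxon3.

taxon2 and taxon3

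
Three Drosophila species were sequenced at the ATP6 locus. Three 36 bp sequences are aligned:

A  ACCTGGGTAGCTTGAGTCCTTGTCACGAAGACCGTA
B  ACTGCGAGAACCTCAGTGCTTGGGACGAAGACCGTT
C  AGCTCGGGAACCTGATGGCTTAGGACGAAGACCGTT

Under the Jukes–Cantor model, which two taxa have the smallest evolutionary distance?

B and C

A–B: 12/36 differ, p = 0.333, d = 0.441.
A–C: 12/36 differ, p = 0.333, d = 0.441.
B–C: 8/36 differ, p = 0.222, d = 0.264.
The smallest distance is between B and C.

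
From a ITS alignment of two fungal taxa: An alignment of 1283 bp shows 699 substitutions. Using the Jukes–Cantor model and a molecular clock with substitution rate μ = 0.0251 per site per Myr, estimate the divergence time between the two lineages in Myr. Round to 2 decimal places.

p = 699/1283 ≈ 0.544817.
d = −(3/4) ln(1 − 4p/3) = −0.75 ln(1 − 0.726423) = −0.75 ln(0.273577)
  = −0.75 × (-1.296172) = 0.972129 substitutions/site.
Under a molecular clock d = 2μt, so t = d/(2μ) = 0.972129 / (2 × 0.0251) = 19.37 Myr.

19.37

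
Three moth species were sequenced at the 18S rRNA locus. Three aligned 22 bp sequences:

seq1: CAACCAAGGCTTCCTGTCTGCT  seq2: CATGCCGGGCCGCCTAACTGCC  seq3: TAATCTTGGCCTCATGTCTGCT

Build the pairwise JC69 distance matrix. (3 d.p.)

d(seq1,seq2) = 0.591, d(seq1,seq3) = 0.339, d(seq2,seq3) = 0.699

seq1–seq2: 9/22 sites differ → p ≈ 0.409091, d = −0.75 ln(1 − 0.545455) = 0.591344 ≈ 0.591.
seq1–seq3: 6/22 sites differ → p ≈ 0.272727, d = −0.75 ln(1 − 0.363636) = 0.338988 ≈ 0.339.
seq2–seq3: 10/22 sites differ → p ≈ 0.454545, d = −0.75 ln(1 − 0.60606) = 0.698667 ≈ 0.699.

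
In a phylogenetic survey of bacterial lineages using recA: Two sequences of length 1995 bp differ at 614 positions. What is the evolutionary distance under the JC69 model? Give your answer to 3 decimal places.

p = 614/1995 ≈ 0.307769.
d = −(3/4) ln(1 − 4p/3) = −0.75 ln(1 − 0.410359) = −0.75 ln(0.589641)
  = −0.75 × (-0.528241) = 0.396181 substitutions/site.

0.396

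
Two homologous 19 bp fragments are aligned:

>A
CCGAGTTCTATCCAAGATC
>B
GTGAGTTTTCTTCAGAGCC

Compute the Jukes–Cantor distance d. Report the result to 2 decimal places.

0.75

The sequences differ at 9 of 19 sites (1, 2, 8, 10, 12, 15, 16, 17, 18), so p = 9/19 ≈ 0.473684.
d = −(3/4) ln(1 − 4p/3) = −0.75 ln(1 − 0.631579) = −0.75 ln(0.368421)
  = −0.75 × (-0.998529) = 0.748897 substitutions/site.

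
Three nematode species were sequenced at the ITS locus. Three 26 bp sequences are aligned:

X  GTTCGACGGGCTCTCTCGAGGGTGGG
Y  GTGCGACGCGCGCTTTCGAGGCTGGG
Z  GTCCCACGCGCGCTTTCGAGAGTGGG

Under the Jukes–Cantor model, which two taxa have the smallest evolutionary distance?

Y and Z

X–Y: 5/26 differ, p = 0.192, d = 0.222.
X–Z: 6/26 differ, p = 0.231, d = 0.276.
Y–Z: 4/26 differ, p = 0.154, d = 0.172.
The smallest distance is between Y and Z.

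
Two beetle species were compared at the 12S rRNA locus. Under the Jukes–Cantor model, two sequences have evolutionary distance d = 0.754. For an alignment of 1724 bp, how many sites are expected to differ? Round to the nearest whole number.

820

Invert JC69: p = (3/4)(1 − e^(−4d/3)) = 0.75 × (1 − e^(-1.005333)) = 0.75 × (1 − 0.365923) = 0.475558.
Expected differing sites = pL ≈ 0.475558 × 1724 = 819.861992 ≈ 820.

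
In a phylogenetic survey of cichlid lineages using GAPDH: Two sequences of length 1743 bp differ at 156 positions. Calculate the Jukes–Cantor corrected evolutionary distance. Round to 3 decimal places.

p = 156/1743 ≈ 0.089501.
d = −(3/4) ln(1 − 4p/3) = −0.75 ln(1 − 0.119335) = −0.75 ln(0.880665)
  = −0.75 × (-0.127078) = 0.095309 substitutions/site.

0.095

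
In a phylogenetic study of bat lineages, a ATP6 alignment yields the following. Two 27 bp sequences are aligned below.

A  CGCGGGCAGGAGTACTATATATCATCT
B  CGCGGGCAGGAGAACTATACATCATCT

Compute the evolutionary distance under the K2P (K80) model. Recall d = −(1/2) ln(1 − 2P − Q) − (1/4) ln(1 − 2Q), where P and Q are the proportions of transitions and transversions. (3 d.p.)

Of 27 sites, 1 differences are transitions and 1 are transversions, so P = 1/27 ≈ 0.037037 and Q = 1/27 ≈ 0.037037.
Under the Kimura two-parameter model, d = −½ ln(1 − 2P − Q) − ¼ ln(1 − 2Q).
1 − 2P − Q = 0.888889, giving −½ ln(0.888889) = 0.058891.
1 − 2Q = 0.925926, giving −¼ ln(0.925926) = 0.019240.
d = 0.058891 + 0.019240 = 0.078131.

0.078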